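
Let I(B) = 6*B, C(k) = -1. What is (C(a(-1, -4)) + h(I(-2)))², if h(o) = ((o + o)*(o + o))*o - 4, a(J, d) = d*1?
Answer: 47844889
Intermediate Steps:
a(J, d) = d
h(o) = -4 + 4*o³ (h(o) = ((2*o)*(2*o))*o - 4 = (4*o²)*o - 4 = 4*o³ - 4 = -4 + 4*o³)
(C(a(-1, -4)) + h(I(-2)))² = (-1 + (-4 + 4*(6*(-2))³))² = (-1 + (-4 + 4*(-12)³))² = (-1 + (-4 + 4*(-1728)))² = (-1 + (-4 - 6912))² = (-1 - 6916)² = (-6917)² = 47844889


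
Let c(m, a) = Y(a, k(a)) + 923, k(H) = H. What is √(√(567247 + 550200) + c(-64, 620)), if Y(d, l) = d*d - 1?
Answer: √(385322 + √1117447) ≈ 621.59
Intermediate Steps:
Y(d, l) = -1 + d² (Y(d, l) = d² - 1 = -1 + d²)
c(m, a) = 922 + a² (c(m, a) = (-1 + a²) + 923 = 922 + a²)
√(√(567247 + 550200) + c(-64, 620)) = √(√(567247 + 550200) + (922 + 620²)) = √(√1117447 + (922 + 384400)) = √(√1117447 + 385322) = √(385322 + √1117447)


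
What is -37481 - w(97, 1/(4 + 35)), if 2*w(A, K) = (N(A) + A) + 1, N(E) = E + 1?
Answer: -37579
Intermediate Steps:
N(E) = 1 + E
w(A, K) = 1 + A (w(A, K) = (((1 + A) + A) + 1)/2 = ((1 + 2*A) + 1)/2 = (2 + 2*A)/2 = 1 + A)
-37481 - w(97, 1/(4 + 35)) = -37481 - (1 + 97) = -37481 - 1*98 = -37481 - 98 = -37579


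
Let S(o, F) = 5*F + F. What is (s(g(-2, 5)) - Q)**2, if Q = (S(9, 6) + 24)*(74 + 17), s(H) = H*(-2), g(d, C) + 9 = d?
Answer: 29571844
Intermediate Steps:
S(o, F) = 6*F
g(d, C) = -9 + d
s(H) = -2*H
Q = 5460 (Q = (6*6 + 24)*(74 + 17) = (36 + 24)*91 = 60*91 = 5460)
(s(g(-2, 5)) - Q)**2 = (-2*(-9 - 2) - 1*5460)**2 = (-2*(-11) - 5460)**2 = (22 - 5460)**2 = (-5438)**2 = 29571844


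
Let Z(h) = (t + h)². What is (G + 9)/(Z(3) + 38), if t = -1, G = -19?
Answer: -5/21 ≈ -0.23810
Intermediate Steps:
Z(h) = (-1 + h)²
(G + 9)/(Z(3) + 38) = (-19 + 9)/((-1 + 3)² + 38) = -10/(2² + 38) = -10/(4 + 38) = -10/42 = -10*1/42 = -5/21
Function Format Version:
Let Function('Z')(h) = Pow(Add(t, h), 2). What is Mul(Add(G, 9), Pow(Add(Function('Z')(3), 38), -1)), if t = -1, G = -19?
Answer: Rational(-5, 21) ≈ -0.23810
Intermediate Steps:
Function('Z')(h) = Pow(Add(-1, h), 2)
Mul(Add(G, 9), Pow(Add(Function('Z')(3), 38), -1)) = Mul(Add(-19, 9), Pow(Add(Pow(Add(-1, 3), 2), 38), -1)) = Mul(-10, Pow(Add(Pow(2, 2), 38), -1)) = Mul(-10, Pow(Add(4, 38), -1)) = Mul(-10, Pow(42, -1)) = Mul(-10, Rational(1, 42)) = Rational(-5, 21)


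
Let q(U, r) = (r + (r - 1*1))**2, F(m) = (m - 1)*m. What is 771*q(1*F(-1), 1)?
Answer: 771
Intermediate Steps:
F(m) = m*(-1 + m) (F(m) = (-1 + m)*m = m*(-1 + m))
q(U, r) = (-1 + 2*r)**2 (q(U, r) = (r + (r - 1))**2 = (r + (-1 + r))**2 = (-1 + 2*r)**2)
771*q(1*F(-1), 1) = 771*(-1 + 2*1)**2 = 771*(-1 + 2)**2 = 771*1**2 = 771*1 = 771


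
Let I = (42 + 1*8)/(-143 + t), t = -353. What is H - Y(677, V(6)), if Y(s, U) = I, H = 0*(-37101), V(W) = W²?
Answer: 25/248 ≈ 0.10081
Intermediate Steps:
I = -25/248 (I = (42 + 1*8)/(-143 - 353) = (42 + 8)/(-496) = 50*(-1/496) = -25/248 ≈ -0.10081)
H = 0
Y(s, U) = -25/248
H - Y(677, V(6)) = 0 - 1*(-25/248) = 0 + 25/248 = 25/248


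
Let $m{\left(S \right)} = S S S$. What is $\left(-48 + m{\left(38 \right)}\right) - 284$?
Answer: $54540$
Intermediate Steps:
$m{\left(S \right)} = S^{3}$ ($m{\left(S \right)} = S^{2} S = S^{3}$)
$\left(-48 + m{\left(38 \right)}\right) - 284 = \left(-48 + 38^{3}\right) - 284 = \left(-48 + 54872\right) - 284 = 54824 - 284 = 54540$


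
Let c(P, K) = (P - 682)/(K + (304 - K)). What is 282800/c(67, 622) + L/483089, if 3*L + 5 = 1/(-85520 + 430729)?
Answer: -168672126963841532/1206605910819 ≈ -1.3979e+5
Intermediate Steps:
c(P, K) = -341/152 + P/304 (c(P, K) = (-682 + P)/304 = (-682 + P)*(1/304) = -341/152 + P/304)
L = -575348/345209 (L = -5/3 + 1/(3*(-85520 + 430729)) = -5/3 + (1/3)/345209 = -5/3 + (1/3)*(1/345209) = -5/3 + 1/1035627 = -575348/345209 ≈ -1.6667)
282800/c(67, 622) + L/483089 = 282800/(-341/152 + (1/304)*67) - 575348/345209/483089 = 282800/(-341/152 + 67/304) - 575348/345209*1/483089 = 282800/(-615/304) - 33844/9809804153 = 282800*(-304/615) - 33844/9809804153 = -17194240/123 - 33844/9809804153 = -168672126963841532/1206605910819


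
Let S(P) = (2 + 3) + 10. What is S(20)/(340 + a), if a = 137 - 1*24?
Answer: 5/151 ≈ 0.033113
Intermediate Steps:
a = 113 (a = 137 - 24 = 113)
S(P) = 15 (S(P) = 5 + 10 = 15)
S(20)/(340 + a) = 15/(340 + 113) = 15/453 = (1/453)*15 = 5/151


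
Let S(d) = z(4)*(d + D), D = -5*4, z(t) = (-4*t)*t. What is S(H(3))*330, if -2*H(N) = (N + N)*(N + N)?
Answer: 802560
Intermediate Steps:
z(t) = -4*t²
D = -20
H(N) = -2*N² (H(N) = -(N + N)*(N + N)/2 = -2*N*2*N/2 = -2*N²)
S(d) = 1280 - 64*d (S(d) = (-4*4²)*(d - 20) = (-4*16)*(-20 + d) = -64*(-20 + d) = 1280 - 64*d)
S(H(3))*330 = (1280 - (-128)*3²)*330 = (1280 - (-128)*9)*330 = (1280 - 64*(-18))*330 = (1280 + 1152)*330 = 2432*330 = 802560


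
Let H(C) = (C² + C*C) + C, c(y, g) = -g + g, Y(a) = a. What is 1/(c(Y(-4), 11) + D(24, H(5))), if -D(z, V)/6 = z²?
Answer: -1/3456 ≈ -0.00028935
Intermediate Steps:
c(y, g) = 0
H(C) = C + 2*C² (H(C) = (C² + C²) + C = 2*C² + C = C + 2*C²)
D(z, V) = -6*z²
1/(c(Y(-4), 11) + D(24, H(5))) = 1/(0 - 6*24²) = 1/(0 - 6*576) = 1/(0 - 3456) = 1/(-3456) = -1/3456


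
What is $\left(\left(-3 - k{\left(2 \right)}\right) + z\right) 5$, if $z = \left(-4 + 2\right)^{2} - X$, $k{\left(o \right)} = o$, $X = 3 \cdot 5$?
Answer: $-80$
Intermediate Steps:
$X = 15$
$z = -11$ ($z = \left(-4 + 2\right)^{2} - 15 = \left(-2\right)^{2} - 15 = 4 - 15 = -11$)
$\left(\left(-3 - k{\left(2 \right)}\right) + z\right) 5 = \left(\left(-3 - 2\right) - 11\right) 5 = \left(-5 - 11\right) 5 = \left(-16\right) 5 = -80$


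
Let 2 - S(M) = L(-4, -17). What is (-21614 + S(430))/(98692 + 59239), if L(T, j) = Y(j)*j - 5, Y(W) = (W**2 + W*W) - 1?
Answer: -11798/157931 ≈ -0.074703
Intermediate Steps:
Y(W) = -1 + 2*W**2 (Y(W) = (W**2 + W**2) - 1 = 2*W**2 - 1 = -1 + 2*W**2)
L(T, j) = -5 + j*(-1 + 2*j**2) (L(T, j) = (-1 + 2*j**2)*j - 5 = j*(-1 + 2*j**2) - 5 = -5 + j*(-1 + 2*j**2))
S(M) = 9816 (S(M) = 2 - (-5 - 1*(-17) + 2*(-17)**3) = 2 - (-5 + 17 + 2*(-4913)) = 2 - (-5 + 17 - 9826) = 2 - 1*(-9814) = 2 + 9814 = 9816)
(-21614 + S(430))/(98692 + 59239) = (-21614 + 9816)/(98692 + 59239) = -11798/157931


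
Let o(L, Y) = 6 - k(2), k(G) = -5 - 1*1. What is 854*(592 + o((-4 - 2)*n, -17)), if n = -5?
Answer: 515816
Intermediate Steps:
k(G) = -6 (k(G) = -5 - 1 = -6)
o(L, Y) = 12 (o(L, Y) = 6 - 1*(-6) = 6 + 6 = 12)
854*(592 + o((-4 - 2)*n, -17)) = 854*(592 + 12) = 854*604 = 515816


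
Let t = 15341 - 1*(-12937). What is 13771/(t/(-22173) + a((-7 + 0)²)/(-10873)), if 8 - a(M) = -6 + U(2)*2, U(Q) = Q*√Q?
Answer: -28383970603512311129/2631298261131548 - 8179396679923123*√2/2631298261131548 ≈ -10791.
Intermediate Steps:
t = 28278 (t = 15341 + 12937 = 28278)
U(Q) = Q^(3/2)
a(M) = 14 - 4*√2 (a(M) = 8 - (-6 + 2^(3/2)*2) = 8 - (-6 + (2*√2)*2) = 8 - (-6 + 4*√2) = 8 + (6 - 4*√2) = 14 - 4*√2)
13771/(t/(-22173) + a((-7 + 0)²)/(-10873)) = 13771/(28278/(-22173) + (14 - 4*√2)/(-10873)) = 13771/(28278*(-1/22173) + (14 - 4*√2)*(-1/10873)) = 13771/(-9426/7391 + (-14/10873 + 4*√2/10873)) = 13771/(-102592372/80362343 + 4*√2/10873)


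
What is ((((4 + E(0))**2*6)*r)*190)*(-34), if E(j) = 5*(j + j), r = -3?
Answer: 1860480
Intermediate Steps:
E(j) = 10*j (E(j) = 5*(2*j) = 10*j)
((((4 + E(0))**2*6)*r)*190)*(-34) = ((((4 + 10*0)**2*6)*(-3))*190)*(-34) = ((((4 + 0)**2*6)*(-3))*190)*(-34) = (((4**2*6)*(-3))*190)*(-34) = (((16*6)*(-3))*190)*(-34) = ((96*(-3))*190)*(-34) = -288*190*(-34) = -54720*(-34) = 1860480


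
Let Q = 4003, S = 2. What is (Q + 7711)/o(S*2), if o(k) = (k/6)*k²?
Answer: 17571/16 ≈ 1098.2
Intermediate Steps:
o(k) = k³/6 (o(k) = (k*(⅙))*k² = (k/6)*k² = k³/6)
(Q + 7711)/o(S*2) = (4003 + 7711)/(((2*2)³/6)) = 11714/((⅙)*4³) = 11714/((⅙)*64) = 11714/(32/3) = (3/32)*11714 = 17571/16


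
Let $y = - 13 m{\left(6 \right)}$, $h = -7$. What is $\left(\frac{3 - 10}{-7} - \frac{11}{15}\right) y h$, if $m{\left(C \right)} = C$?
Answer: $\frac{728}{5} \approx 145.6$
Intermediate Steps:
$y = -78$ ($y = \left(-13\right) 6 = -78$)
$\left(\frac{3 - 10}{-7} - \frac{11}{15}\right) y h = \left(\frac{3 - 10}{-7} - \frac{11}{15}\right) \left(-78\right) \left(-7\right) = \left(\left(3 - 10\right) \left(- \frac{1}{7}\right) - \frac{11}{15}\right) \left(-78\right) \left(-7\right) = \left(\left(-7\right) \left(- \frac{1}{7}\right) - \frac{11}{15}\right) \left(-78\right) \left(-7\right) = \left(1 - \frac{11}{15}\right) \left(-78\right) \left(-7\right) = \frac{4}{15} \left(-78\right) \left(-7\right) = \left(- \frac{104}{5}\right) \left(-7\right) = \frac{728}{5}$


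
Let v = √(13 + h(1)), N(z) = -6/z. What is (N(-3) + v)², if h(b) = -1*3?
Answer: (2 + √10)² ≈ 26.649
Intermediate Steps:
h(b) = -3
v = √10 (v = √(13 - 3) = √10 ≈ 3.1623)
(N(-3) + v)² = (-6/(-3) + √10)² = (-6*(-⅓) + √10)² = (2 + √10)²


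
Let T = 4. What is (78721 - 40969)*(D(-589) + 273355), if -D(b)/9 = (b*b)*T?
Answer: -461170919352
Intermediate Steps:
D(b) = -36*b² (D(b) = -9*b*b*4 = -9*b²*4 = -36*b²)
(78721 - 40969)*(D(-589) + 273355) = (78721 - 40969)*(-36*(-589)² + 273355) = 37752*(-36*346921 + 273355) = 37752*(-12489156 + 273355) = 37752*(-12215801) = -461170919352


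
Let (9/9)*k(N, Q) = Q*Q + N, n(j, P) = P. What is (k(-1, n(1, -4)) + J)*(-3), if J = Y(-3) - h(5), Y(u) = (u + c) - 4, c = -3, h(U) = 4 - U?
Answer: -18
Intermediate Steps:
k(N, Q) = N + Q² (k(N, Q) = Q*Q + N = Q² + N = N + Q²)
Y(u) = -7 + u (Y(u) = (u - 3) - 4 = (-3 + u) - 4 = -7 + u)
J = -9 (J = (-7 - 3) - (4 - 1*5) = -10 - (4 - 5) = -10 - 1*(-1) = -10 + 1 = -9)
(k(-1, n(1, -4)) + J)*(-3) = ((-1 + (-4)²) - 9)*(-3) = ((-1 + 16) - 9)*(-3) = (15 - 9)*(-3) = 6*(-3) = -18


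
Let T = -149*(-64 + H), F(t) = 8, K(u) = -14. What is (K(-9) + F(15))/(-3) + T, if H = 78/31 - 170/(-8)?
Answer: 743609/124 ≈ 5996.8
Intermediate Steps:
H = 2947/124 (H = 78*(1/31) - 170*(-⅛) = 78/31 + 85/4 = 2947/124 ≈ 23.766)
T = 743361/124 (T = -149*(-64 + 2947/124) = -149*(-4989/124) = 743361/124 ≈ 5994.8)
(K(-9) + F(15))/(-3) + T = (-14 + 8)/(-3) + 743361/124 = -6*(-⅓) + 743361/124 = 2 + 743361/124 = 743609/124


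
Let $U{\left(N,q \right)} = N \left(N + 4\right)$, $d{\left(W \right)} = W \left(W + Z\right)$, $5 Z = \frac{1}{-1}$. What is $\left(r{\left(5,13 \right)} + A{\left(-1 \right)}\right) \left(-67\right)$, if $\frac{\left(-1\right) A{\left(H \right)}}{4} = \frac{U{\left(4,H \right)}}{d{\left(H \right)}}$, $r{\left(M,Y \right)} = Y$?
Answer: $\frac{18827}{3} \approx 6275.7$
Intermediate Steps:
$Z = - \frac{1}{5}$ ($Z = \frac{1}{5 \left(-1\right)} = \frac{1}{5} \left(-1\right) = - \frac{1}{5} \approx -0.2$)
$d{\left(W \right)} = W \left(- \frac{1}{5} + W\right)$ ($d{\left(W \right)} = W \left(W - \frac{1}{5}\right) = W \left(- \frac{1}{5} + W\right)$)
$U{\left(N,q \right)} = N \left(4 + N\right)$
$A{\left(H \right)} = - \frac{128}{H \left(- \frac{1}{5} + H\right)}$ ($A{\left(H \right)} = - 4 \frac{4 \left(4 + 4\right)}{H \left(- \frac{1}{5} + H\right)} = - 4 \cdot 4 \cdot 8 \frac{1}{H \left(- \frac{1}{5} + H\right)} = - 4 \cdot 32 \frac{1}{H \left(- \frac{1}{5} + H\right)} = - 4 \frac{32}{H \left(- \frac{1}{5} + H\right)} = - \frac{128}{H \left(- \frac{1}{5} + H\right)}$)
$\left(r{\left(5,13 \right)} + A{\left(-1 \right)}\right) \left(-67\right) = \left(13 - \frac{640}{\left(-1\right) \left(-1 + 5 \left(-1\right)\right)}\right) \left(-67\right) = \left(13 - - \frac{640}{-1 - 5}\right) \left(-67\right) = \left(13 - - \frac{640}{-6}\right) \left(-67\right) = \left(13 - \left(-640\right) \left(- \frac{1}{6}\right)\right) \left(-67\right) = \left(13 - \frac{320}{3}\right) \left(-67\right) = \left(- \frac{281}{3}\right) \left(-67\right) = \frac{18827}{3}$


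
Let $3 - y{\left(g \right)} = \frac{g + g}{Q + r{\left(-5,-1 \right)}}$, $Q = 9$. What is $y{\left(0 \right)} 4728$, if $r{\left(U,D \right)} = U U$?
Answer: $14184$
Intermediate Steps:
$r{\left(U,D \right)} = U^{2}$
$y{\left(g \right)} = 3 - \frac{g}{17}$ ($y{\left(g \right)} = 3 - \frac{g + g}{9 + \left(-5\right)^{2}} = 3 - \frac{2 g}{9 + 25} = 3 - \frac{2 g}{34} = 3 - 2 g \frac{1}{34} = 3 - \frac{g}{17}$)
$y{\left(0 \right)} 4728 = \left(3 - 0\right) 4728 = \left(3 + 0\right) 4728 = 3 \cdot 4728 = 14184$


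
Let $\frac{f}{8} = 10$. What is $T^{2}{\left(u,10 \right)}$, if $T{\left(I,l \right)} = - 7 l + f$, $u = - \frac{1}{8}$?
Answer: $100$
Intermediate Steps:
$f = 80$ ($f = 8 \cdot 10 = 80$)
$u = - \frac{1}{8}$ ($u = \left(-1\right) \frac{1}{8} = - \frac{1}{8} \approx -0.125$)
$T{\left(I,l \right)} = 80 - 7 l$ ($T{\left(I,l \right)} = - 7 l + 80 = 80 - 7 l$)
$T^{2}{\left(u,10 \right)} = \left(80 - 70\right)^{2} = 10^{2} = 100$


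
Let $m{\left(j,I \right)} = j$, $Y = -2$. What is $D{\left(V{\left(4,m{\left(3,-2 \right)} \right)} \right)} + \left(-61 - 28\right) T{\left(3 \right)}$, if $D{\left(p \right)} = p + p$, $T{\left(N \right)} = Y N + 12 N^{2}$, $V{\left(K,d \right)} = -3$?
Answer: $-9084$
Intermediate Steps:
$T{\left(N \right)} = - 2 N + 12 N^{2}$
$D{\left(p \right)} = 2 p$
$D{\left(V{\left(4,m{\left(3,-2 \right)} \right)} \right)} + \left(-61 - 28\right) T{\left(3 \right)} = 2 \left(-3\right) + \left(-61 - 28\right) 2 \cdot 3 \left(-1 + 6 \cdot 3\right) = -6 + \left(-61 - 28\right) 2 \cdot 3 \left(-1 + 18\right) = -6 - 89 \cdot 2 \cdot 3 \cdot 17 = -6 - 9078 = -9084$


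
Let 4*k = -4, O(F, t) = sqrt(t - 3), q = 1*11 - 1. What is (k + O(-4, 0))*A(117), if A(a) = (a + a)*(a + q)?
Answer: -29718 + 29718*I*sqrt(3) ≈ -29718.0 + 51473.0*I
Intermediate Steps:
q = 10 (q = 11 - 1 = 10)
O(F, t) = sqrt(-3 + t)
k = -1 (k = (1/4)*(-4) = -1)
A(a) = 2*a*(10 + a) (A(a) = (a + a)*(a + 10) = (2*a)*(10 + a) = 2*a*(10 + a))
(k + O(-4, 0))*A(117) = (-1 + sqrt(-3 + 0))*(2*117*(10 + 117)) = (-1 + sqrt(-3))*(2*117*127) = (-1 + I*sqrt(3))*29718 = -29718 + 29718*I*sqrt(3)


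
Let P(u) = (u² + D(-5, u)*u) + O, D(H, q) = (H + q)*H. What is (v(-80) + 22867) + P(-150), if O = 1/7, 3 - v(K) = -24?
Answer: -495991/7 ≈ -70856.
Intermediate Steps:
v(K) = 27 (v(K) = 3 - 1*(-24) = 3 + 24 = 27)
D(H, q) = H*(H + q)
O = ⅐ ≈ 0.14286
P(u) = ⅐ + u² + u*(25 - 5*u) (P(u) = (u² + (-5*(-5 + u))*u) + ⅐ = (u² + (25 - 5*u)*u) + ⅐ = (u² + u*(25 - 5*u)) + ⅐ = ⅐ + u² + u*(25 - 5*u))
(v(-80) + 22867) + P(-150) = (27 + 22867) + (⅐ - 4*(-150)² + 25*(-150)) = 22894 + (⅐ - 4*22500 - 3750) = 22894 + (⅐ - 90000 - 3750) = 22894 - 656249/7 = -495991/7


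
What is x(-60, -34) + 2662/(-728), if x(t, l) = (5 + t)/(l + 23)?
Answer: 489/364 ≈ 1.3434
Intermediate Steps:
x(t, l) = (5 + t)/(23 + l)
x(-60, -34) + 2662/(-728) = (5 - 60)/(23 - 34) + 2662/(-728) = -55/(-11) + 2662*(-1/728) = -1/11*(-55) - 1331/364 = 5 - 1331/364 = 489/364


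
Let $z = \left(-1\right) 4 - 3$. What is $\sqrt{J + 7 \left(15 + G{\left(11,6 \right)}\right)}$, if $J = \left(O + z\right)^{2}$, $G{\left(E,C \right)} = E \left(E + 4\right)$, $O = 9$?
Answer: $4 \sqrt{79} \approx 35.553$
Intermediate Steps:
$G{\left(E,C \right)} = E \left(4 + E\right)$
$z = -7$ ($z = -4 - 3 = -7$)
$J = 4$ ($J = \left(9 - 7\right)^{2} = 2^{2} = 4$)
$\sqrt{J + 7 \left(15 + G{\left(11,6 \right)}\right)} = \sqrt{4 + 7 \left(15 + 11 \left(4 + 11\right)\right)} = \sqrt{4 + 7 \left(15 + 11 \cdot 15\right)} = \sqrt{4 + 7 \left(15 + 165\right)} = \sqrt{4 + 7 \cdot 180} = \sqrt{4 + 1260} = \sqrt{1264} = 4 \sqrt{79}$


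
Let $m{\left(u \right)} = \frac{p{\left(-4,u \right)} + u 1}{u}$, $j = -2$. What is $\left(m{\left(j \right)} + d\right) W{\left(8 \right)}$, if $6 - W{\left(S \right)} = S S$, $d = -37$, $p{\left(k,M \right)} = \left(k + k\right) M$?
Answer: $2552$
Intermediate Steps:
$p{\left(k,M \right)} = 2 M k$ ($p{\left(k,M \right)} = 2 k M = 2 M k$)
$W{\left(S \right)} = 6 - S^{2}$ ($W{\left(S \right)} = 6 - S S = 6 - S^{2}$)
$m{\left(u \right)} = -7$ ($m{\left(u \right)} = \frac{2 u \left(-4\right) + u 1}{u} = \frac{- 8 u + u}{u} = \frac{\left(-7\right) u}{u} = -7$)
$\left(m{\left(j \right)} + d\right) W{\left(8 \right)} = \left(-7 - 37\right) \left(6 - 8^{2}\right) = - 44 \left(6 - 64\right) = \left(-44\right) \left(-58\right) = 2552$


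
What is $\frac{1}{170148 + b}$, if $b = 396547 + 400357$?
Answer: $\frac{1}{967052} \approx 1.0341 \cdot 10^{-6}$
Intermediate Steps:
$b = 796904$
$\frac{1}{170148 + b} = \frac{1}{170148 + 796904} = \frac{1}{967052}$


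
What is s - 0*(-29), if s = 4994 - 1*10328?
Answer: -5334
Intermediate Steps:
s = -5334 (s = 4994 - 10328 = -5334)
s - 0*(-29) = -5334 - 0*(-29) = -5334 - 391*0 = -5334 + 0 = -5334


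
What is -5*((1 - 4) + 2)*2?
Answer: 10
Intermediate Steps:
-5*((1 - 4) + 2)*2 = -5*(-3 + 2)*2 = -5*(-1)*2 = 5*2 = 10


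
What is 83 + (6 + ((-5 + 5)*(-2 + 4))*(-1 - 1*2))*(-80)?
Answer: -397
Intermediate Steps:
83 + (6 + ((-5 + 5)*(-2 + 4))*(-1 - 1*2))*(-80) = 83 + (6 + (0*2)*(-1 - 2))*(-80) = 83 + (6 + 0*(-3))*(-80) = 83 + (6 + 0)*(-80) = 83 + 6*(-80) = 83 - 480 = -397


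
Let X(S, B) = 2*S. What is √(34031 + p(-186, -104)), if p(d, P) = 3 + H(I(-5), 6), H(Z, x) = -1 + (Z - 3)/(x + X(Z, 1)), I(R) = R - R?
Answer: √136130/2 ≈ 184.48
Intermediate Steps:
I(R) = 0
H(Z, x) = -1 + (-3 + Z)/(x + 2*Z) (H(Z, x) = -1 + (Z - 3)/(x + 2*Z) = -1 + (-3 + Z)/(x + 2*Z))
p(d, P) = 3/2 (p(d, P) = 3 + (-3 - 1*0 - 1*6)/(6 + 2*0) = 3 + (-3 + 0 - 6)/(6 + 0) = 3 - 9/6 = 3 + (⅙)*(-9) = 3 - 3/2 = 3/2)
√(34031 + p(-186, -104)) = √(34031 + 3/2) = √(68065/2) = √136130/2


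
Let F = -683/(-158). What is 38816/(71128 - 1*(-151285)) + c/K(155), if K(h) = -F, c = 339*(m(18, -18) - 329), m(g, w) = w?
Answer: 4133797643110/151908079 ≈ 27213.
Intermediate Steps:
F = 683/158 (F = -683*(-1/158) = 683/158 ≈ 4.3228)
c = -117633 (c = 339*(-18 - 329) = 339*(-347) = -117633)
K(h) = -683/158 (K(h) = -1*683/158 = -683/158)
38816/(71128 - 1*(-151285)) + c/K(155) = 38816/(71128 - 1*(-151285)) - 117633/(-683/158) = 38816/(71128 + 151285) - 117633*(-158/683) = 38816/222413 + 18586014/683 = 4133797643110/151908079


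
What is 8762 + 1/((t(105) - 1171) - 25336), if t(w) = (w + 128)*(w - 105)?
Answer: 232254333/26507 ≈ 8762.0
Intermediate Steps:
t(w) = (-105 + w)*(128 + w) (t(w) = (128 + w)*(-105 + w) = (-105 + w)*(128 + w))
8762 + 1/((t(105) - 1171) - 25336) = 8762 + 1/(((-13440 + 105² + 23*105) - 1171) - 25336) = 8762 + 1/(((-13440 + 11025 + 2415) - 1171) - 25336) = 8762 + 1/((0 - 1171) - 25336) = 8762 + 1/(-1171 - 25336) = 8762 + 1/(-26507) = 8762 - 1/26507 = 232254333/26507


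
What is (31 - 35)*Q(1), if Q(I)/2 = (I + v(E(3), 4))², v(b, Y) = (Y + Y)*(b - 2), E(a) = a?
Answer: -648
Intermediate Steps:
v(b, Y) = 2*Y*(-2 + b) (v(b, Y) = (2*Y)*(-2 + b) = 2*Y*(-2 + b))
Q(I) = 2*(8 + I)² (Q(I) = 2*(I + 2*4*(-2 + 3))² = 2*(I + 2*4*1)² = 2*(I + 8)² = 2*(8 + I)²)
(31 - 35)*Q(1) = (31 - 35)*(2*(8 + 1)²) = -8*9² = -8*81 = -4*162 = -648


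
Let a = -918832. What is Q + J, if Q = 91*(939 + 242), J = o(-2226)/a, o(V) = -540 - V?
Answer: 49373896093/459416 ≈ 1.0747e+5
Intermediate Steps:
J = -843/459416 (J = (-540 - 1*(-2226))/(-918832) = (-540 + 2226)*(-1/918832) = 1686*(-1/918832) = -843/459416 ≈ -0.0018349)
Q = 107471 (Q = 91*1181 = 107471)
Q + J = 107471 - 843/459416 = 49373896093/459416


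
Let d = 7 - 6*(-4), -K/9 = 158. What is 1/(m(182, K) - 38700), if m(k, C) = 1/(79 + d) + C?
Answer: -110/4413419 ≈ -2.4924e-5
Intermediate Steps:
K = -1422 (K = -9*158 = -1422)
d = 31 (d = 7 + 24 = 31)
m(k, C) = 1/110 + C (m(k, C) = 1/(79 + 31) + C = 1/110 + C)
1/(m(182, K) - 38700) = 1/((1/110 - 1422) - 38700) = 1/(-156419/110 - 38700) = 1/(-4413419/110) = -110/4413419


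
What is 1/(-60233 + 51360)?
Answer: -1/8873 ≈ -0.00011270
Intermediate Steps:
1/(-60233 + 51360) = 1/(-8873) = -1/8873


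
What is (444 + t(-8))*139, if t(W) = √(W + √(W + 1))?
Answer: 61716 + 139*√(-8 + I*√7) ≈ 61780.0 + 398.35*I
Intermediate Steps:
t(W) = √(W + √(1 + W))
(444 + t(-8))*139 = (444 + √(-8 + √(1 - 8)))*139 = (444 + √(-8 + √(-7)))*139 = (444 + √(-8 + I*√7))*139 = 61716 + 139*√(-8 + I*√7)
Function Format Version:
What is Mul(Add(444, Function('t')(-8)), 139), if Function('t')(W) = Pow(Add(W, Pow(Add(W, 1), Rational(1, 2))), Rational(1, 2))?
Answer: Add(61716, Mul(139, Pow(Add(-8, Mul(I, Pow(7, Rational(1, 2)))), Rational(1, 2)))) ≈ Add(61780., Mul(398.35, I))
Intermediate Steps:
Function('t')(W) = Pow(Add(W, Pow(Add(1, W), Rational(1, 2))), Rational(1, 2))
Mul(Add(444, Function('t')(-8)), 139) = Mul(Add(444, Pow(Add(-8, Pow(Add(1, -8), Rational(1, 2))), Rational(1, 2))), 139) = Mul(Add(444, Pow(Add(-8, Pow(-7, Rational(1, 2))), Rational(1, 2))), 139) = Mul(Add(444, Pow(Add(-8, Mul(I, Pow(7, Rational(1, 2)))), Rational(1, 2))), 139) = Add(61716, Mul(139, Pow(Add(-8, Mul(I, Pow(7, Rational(1, 2)))), Rational(1, 2))))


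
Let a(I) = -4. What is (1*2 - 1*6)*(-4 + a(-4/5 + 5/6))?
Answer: 32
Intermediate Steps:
(1*2 - 1*6)*(-4 + a(-4/5 + 5/6)) = (1*2 - 1*6)*(-4 - 4) = (2 - 6)*(-8) = -4*(-8) = 32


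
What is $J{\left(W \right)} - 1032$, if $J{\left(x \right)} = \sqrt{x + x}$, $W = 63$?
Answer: $-1032 + 3 \sqrt{14} \approx -1020.8$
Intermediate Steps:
$J{\left(x \right)} = \sqrt{2} \sqrt{x}$ ($J{\left(x \right)} = \sqrt{2 x} = \sqrt{2} \sqrt{x}$)
$J{\left(W \right)} - 1032 = \sqrt{2} \sqrt{63} - 1032 = \sqrt{2} \cdot 3 \sqrt{7} - 1032 = 3 \sqrt{14} - 1032 = -1032 + 3 \sqrt{14}$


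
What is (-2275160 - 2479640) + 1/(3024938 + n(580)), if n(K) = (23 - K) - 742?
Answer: -14376798717199/3023639 ≈ -4.7548e+6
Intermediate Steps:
n(K) = -719 - K
(-2275160 - 2479640) + 1/(3024938 + n(580)) = (-2275160 - 2479640) + 1/(3024938 + (-719 - 1*580)) = -4754800 + 1/(3024938 + (-719 - 580)) = -4754800 + 1/(3024938 - 1299) = -4754800 + 1/3023639 = -14376798717199/3023639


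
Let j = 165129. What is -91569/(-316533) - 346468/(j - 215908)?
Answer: 38106112565/5357743069 ≈ 7.1123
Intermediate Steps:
-91569/(-316533) - 346468/(j - 215908) = -91569/(-316533) - 346468/(165129 - 215908) = -91569*(-1/316533) - 346468/(-50779) = 30523/105511 - 346468*(-1/50779) = 30523/105511 + 346468/50779 = 38106112565/5357743069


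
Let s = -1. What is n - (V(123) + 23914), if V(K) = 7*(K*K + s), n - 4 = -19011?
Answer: -148817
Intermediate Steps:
n = -19007 (n = 4 - 19011 = -19007)
V(K) = -7 + 7*K² (V(K) = 7*(K*K - 1) = 7*(K² - 1) = 7*(-1 + K²) = -7 + 7*K²)
n - (V(123) + 23914) = -19007 - ((-7 + 7*123²) + 23914) = -19007 - ((-7 + 7*15129) + 23914) = -19007 - ((-7 + 105903) + 23914) = -19007 - (105896 + 23914) = -19007 - 1*129810 = -19007 - 129810 = -148817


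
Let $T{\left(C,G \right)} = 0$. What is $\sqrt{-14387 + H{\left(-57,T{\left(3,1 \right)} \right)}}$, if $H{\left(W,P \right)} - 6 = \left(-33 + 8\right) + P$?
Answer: $49 i \sqrt{6} \approx 120.03 i$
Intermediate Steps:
$H{\left(W,P \right)} = -19 + P$ ($H{\left(W,P \right)} = 6 + \left(\left(-33 + 8\right) + P\right) = 6 + \left(-25 + P\right) = -19 + P$)
$\sqrt{-14387 + H{\left(-57,T{\left(3,1 \right)} \right)}} = \sqrt{-14387 + \left(-19 + 0\right)} = \sqrt{-14387 - 19} = \sqrt{-14406} = 49 i \sqrt{6}$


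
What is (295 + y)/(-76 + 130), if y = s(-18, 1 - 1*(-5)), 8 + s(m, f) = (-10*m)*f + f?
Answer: 1373/54 ≈ 25.426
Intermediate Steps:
s(m, f) = -8 + f - 10*f*m (s(m, f) = -8 + ((-10*m)*f + f) = -8 + (-10*f*m + f) = -8 + (f - 10*f*m) = -8 + f - 10*f*m)
y = 1078 (y = -8 + (1 - 1*(-5)) - 10*(1 - 1*(-5))*(-18) = -8 + (1 + 5) - 10*(1 + 5)*(-18) = -8 + 6 - 10*6*(-18) = -8 + 6 + 1080 = 1078)
(295 + y)/(-76 + 130) = (295 + 1078)/(-76 + 130) = 1373/54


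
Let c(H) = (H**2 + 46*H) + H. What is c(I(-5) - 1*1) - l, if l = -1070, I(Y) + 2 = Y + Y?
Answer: 628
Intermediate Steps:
I(Y) = -2 + 2*Y (I(Y) = -2 + (Y + Y) = -2 + 2*Y)
c(H) = H**2 + 47*H
c(I(-5) - 1*1) - l = ((-2 + 2*(-5)) - 1*1)*(47 + ((-2 + 2*(-5)) - 1*1)) - 1*(-1070) = ((-2 - 10) - 1)*(47 + ((-2 - 10) - 1)) + 1070 = (-12 - 1)*(47 + (-12 - 1)) + 1070 = -13*(47 - 13) + 1070 = -13*34 + 1070 = -442 + 1070 = 628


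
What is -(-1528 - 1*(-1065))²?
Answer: -214369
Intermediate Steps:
-(-1528 - 1*(-1065))² = -(-1528 + 1065)² = -1*(-463)² = -1*214369 = -214369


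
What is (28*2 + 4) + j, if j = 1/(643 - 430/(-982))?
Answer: 18956171/315928 ≈ 60.002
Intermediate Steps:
j = 491/315928 (j = 1/(643 - 430*(-1/982)) = 1/(643 + 215/491) = 1/(315928/491) = 491/315928 ≈ 0.0015542)
(28*2 + 4) + j = (28*2 + 4) + 491/315928 = (56 + 4) + 491/315928 = 60 + 491/315928 = 18956171/315928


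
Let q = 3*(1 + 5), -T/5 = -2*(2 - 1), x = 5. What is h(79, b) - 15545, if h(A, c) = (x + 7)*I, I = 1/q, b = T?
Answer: -46633/3 ≈ -15544.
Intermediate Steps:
T = 10 (T = -(-10)*(2 - 1) = -(-10) = -5*(-2) = 10)
b = 10
q = 18 (q = 3*6 = 18)
I = 1/18 ≈ 0.055556
h(A, c) = ⅔ (h(A, c) = (5 + 7)*(1/18) = 12*(1/18) = ⅔)
h(79, b) - 15545 = ⅔ - 15545 = -46633/3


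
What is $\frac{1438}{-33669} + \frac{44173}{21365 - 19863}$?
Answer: $\frac{1485100861}{50570838} \approx 29.367$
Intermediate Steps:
$\frac{1438}{-33669} + \frac{44173}{21365 - 19863} = 1438 \left(- \frac{1}{33669}\right) + \frac{44173}{1502} = - \frac{1438}{33669} + 44173 \cdot \frac{1}{1502} = - \frac{1438}{33669} + \frac{44173}{1502} = \frac{1485100861}{50570838}$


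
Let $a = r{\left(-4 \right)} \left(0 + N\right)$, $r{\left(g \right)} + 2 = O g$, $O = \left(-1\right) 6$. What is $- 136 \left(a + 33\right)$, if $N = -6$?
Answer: $13464$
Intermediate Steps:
$O = -6$
$r{\left(g \right)} = -2 - 6 g$
$a = -132$ ($a = \left(-2 - -24\right) \left(0 - 6\right) = \left(-2 + 24\right) \left(-6\right) = 22 \left(-6\right) = -132$)
$- 136 \left(a + 33\right) = - 136 \left(-132 + 33\right) = \left(-136\right) \left(-99\right) = 13464$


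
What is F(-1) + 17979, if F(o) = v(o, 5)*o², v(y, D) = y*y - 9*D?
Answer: 17935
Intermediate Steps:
v(y, D) = y² - 9*D
F(o) = o²*(-45 + o²) (F(o) = (o² - 9*5)*o² = (o² - 45)*o² = (-45 + o²)*o² = o²*(-45 + o²))
F(-1) + 17979 = (-1)²*(-45 + (-1)²) + 17979 = 1*(-45 + 1) + 17979 = 1*(-44) + 17979 = -44 + 17979 = 17935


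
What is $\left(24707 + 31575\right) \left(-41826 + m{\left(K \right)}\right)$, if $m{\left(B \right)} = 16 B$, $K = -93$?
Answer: $-2437798548$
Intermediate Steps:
$\left(24707 + 31575\right) \left(-41826 + m{\left(K \right)}\right) = \left(24707 + 31575\right) \left(-41826 + 16 \left(-93\right)\right) = 56282 \left(-41826 - 1488\right) = 56282 \left(-43314\right) = -2437798548$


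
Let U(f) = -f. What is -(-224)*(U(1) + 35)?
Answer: 7616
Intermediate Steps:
-(-224)*(U(1) + 35) = -(-224)*(-1*1 + 35) = -(-224)*(-1 + 35) = -(-224)*34 = -8*(-952) = 7616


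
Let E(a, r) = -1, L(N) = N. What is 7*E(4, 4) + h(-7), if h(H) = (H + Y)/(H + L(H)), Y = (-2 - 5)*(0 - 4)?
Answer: -17/2 ≈ -8.5000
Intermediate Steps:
Y = 28 (Y = -7*(-4) = 28)
h(H) = (28 + H)/(2*H) (h(H) = (H + 28)/(H + H) = (28 + H)/((2*H)) = (28 + H)*(1/(2*H)) = (28 + H)/(2*H))
7*E(4, 4) + h(-7) = 7*(-1) + (1/2)*(28 - 7)/(-7) = -7 + (1/2)*(-1/7)*21 = -7 - 3/2 = -17/2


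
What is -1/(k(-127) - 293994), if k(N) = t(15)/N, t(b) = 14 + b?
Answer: 127/37337267 ≈ 3.4014e-6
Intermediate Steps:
k(N) = 29/N (k(N) = (14 + 15)/N = 29/N)
-1/(k(-127) - 293994) = -1/(29/(-127) - 293994) = -1/(29*(-1/127) - 293994) = -1/(-29/127 - 293994) = -1/(-37337267/127) = -1*(-127/37337267) = 127/37337267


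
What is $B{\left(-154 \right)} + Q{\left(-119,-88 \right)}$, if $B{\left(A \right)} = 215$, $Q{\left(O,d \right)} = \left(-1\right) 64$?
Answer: $151$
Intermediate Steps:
$Q{\left(O,d \right)} = -64$
$B{\left(-154 \right)} + Q{\left(-119,-88 \right)} = 215 - 64 = 151$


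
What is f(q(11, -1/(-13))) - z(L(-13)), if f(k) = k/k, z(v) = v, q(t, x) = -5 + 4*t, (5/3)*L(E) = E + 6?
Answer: 26/5 ≈ 5.2000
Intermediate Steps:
L(E) = 18/5 + 3*E/5 (L(E) = 3*(E + 6)/5 = 3*(6 + E)/5 = 18/5 + 3*E/5)
f(k) = 1
f(q(11, -1/(-13))) - z(L(-13)) = 1 - (18/5 + (3/5)*(-13)) = 1 - (18/5 - 39/5) = 1 - 1*(-21/5) = 1 + 21/5 = 26/5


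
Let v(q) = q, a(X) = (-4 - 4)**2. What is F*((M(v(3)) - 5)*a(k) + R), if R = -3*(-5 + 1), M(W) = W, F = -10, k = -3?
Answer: 1160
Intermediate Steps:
a(X) = 64 (a(X) = (-8)**2 = 64)
R = 12 (R = -3*(-4) = 12)
F*((M(v(3)) - 5)*a(k) + R) = -10*((3 - 5)*64 + 12) = -10*(-2*64 + 12) = -10*(-128 + 12) = -10*(-116) = 1160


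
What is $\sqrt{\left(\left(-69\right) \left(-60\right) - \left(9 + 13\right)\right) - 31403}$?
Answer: $i \sqrt{27285} \approx 165.18 i$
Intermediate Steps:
$\sqrt{\left(\left(-69\right) \left(-60\right) - \left(9 + 13\right)\right) - 31403} = \sqrt{\left(4140 + \left(4 - \left(13 + 13\right)\right)\right) - 31403} = \sqrt{\left(4140 + \left(4 - 26\right)\right) - 31403} = \sqrt{\left(4140 - 22\right) - 31403} = \sqrt{4118 - 31403} = \sqrt{-27285} = i \sqrt{27285}$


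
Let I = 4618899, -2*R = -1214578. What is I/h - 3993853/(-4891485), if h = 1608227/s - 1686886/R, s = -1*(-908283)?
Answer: -498489145739772674009866/108691009634228019 ≈ -4.5863e+6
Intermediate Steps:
R = 607289 (R = -½*(-1214578) = 607289)
s = 908283
h = -555511310135/551590274787 (h = 1608227/908283 - 1686886/607289 = -555511310135/551590274787 ≈ -1.0071)
I/h - 3993853/(-4891485) = 4618899/(-555511310135/551590274787) - 3993853/(-4891485) = 4618899*(-551590274787/555511310135) - 3993853*(-1/4891485) = -2547739768623399513/555511310135 + 3993853/4891485 = -498489145739772674009866/108691009634228019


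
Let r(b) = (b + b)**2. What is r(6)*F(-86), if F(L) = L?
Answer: -12384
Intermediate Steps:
r(b) = 4*b**2 (r(b) = (2*b)**2 = 4*b**2)
r(6)*F(-86) = (4*6**2)*(-86) = (4*36)*(-86) = 144*(-86) = -12384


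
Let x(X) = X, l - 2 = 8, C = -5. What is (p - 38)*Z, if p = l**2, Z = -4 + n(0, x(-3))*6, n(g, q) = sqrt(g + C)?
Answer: -248 + 372*I*sqrt(5) ≈ -248.0 + 831.82*I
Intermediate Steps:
l = 10 (l = 2 + 8 = 10)
n(g, q) = sqrt(-5 + g) (n(g, q) = sqrt(g - 5) = sqrt(-5 + g))
Z = -4 + 6*I*sqrt(5) (Z = -4 + sqrt(-5 + 0)*6 = -4 + sqrt(-5)*6 = -4 + (I*sqrt(5))*6 = -4 + 6*I*sqrt(5) ≈ -4.0 + 13.416*I)
p = 100 (p = 10**2 = 100)
(p - 38)*Z = (100 - 38)*(-4 + 6*I*sqrt(5)) = 62*(-4 + 6*I*sqrt(5)) = -248 + 372*I*sqrt(5)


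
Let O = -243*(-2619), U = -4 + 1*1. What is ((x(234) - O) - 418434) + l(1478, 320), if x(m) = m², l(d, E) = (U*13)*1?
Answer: -1000134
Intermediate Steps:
U = -3 (U = -4 + 1 = -3)
l(d, E) = -39 (l(d, E) = -3*13*1 = -39*1 = -39)
O = 636417
((x(234) - O) - 418434) + l(1478, 320) = ((234² - 1*636417) - 418434) - 39 = ((54756 - 636417) - 418434) - 39 = (-581661 - 418434) - 39 = -1000095 - 39 = -1000134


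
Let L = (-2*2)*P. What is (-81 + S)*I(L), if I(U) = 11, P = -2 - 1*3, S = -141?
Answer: -2442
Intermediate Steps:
P = -5 (P = -2 - 3 = -5)
L = 20 (L = -2*2*(-5) = -4*(-5) = 20)
(-81 + S)*I(L) = (-81 - 141)*11 = -222*11 = -2442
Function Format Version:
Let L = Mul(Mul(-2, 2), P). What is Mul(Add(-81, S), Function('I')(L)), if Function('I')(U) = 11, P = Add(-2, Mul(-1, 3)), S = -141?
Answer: -2442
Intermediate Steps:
P = -5 (P = Add(-2, -3) = -5)
L = 20 (L = Mul(Mul(-2, 2), -5) = Mul(-4, -5) = 20)
Mul(Add(-81, S), Function('I')(L)) = Mul(Add(-81, -141), 11) = Mul(-222, 11) = -2442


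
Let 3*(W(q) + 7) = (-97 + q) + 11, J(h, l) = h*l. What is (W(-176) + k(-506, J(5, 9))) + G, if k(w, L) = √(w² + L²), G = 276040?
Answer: 827837/3 + √258061 ≈ 2.7645e+5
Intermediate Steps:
W(q) = -107/3 + q/3 (W(q) = -7 + ((-97 + q) + 11)/3 = -7 + (-86 + q)/3 = -7 + (-86/3 + q/3) = -107/3 + q/3)
k(w, L) = √(L² + w²)
(W(-176) + k(-506, J(5, 9))) + G = ((-107/3 + (⅓)*(-176)) + √((5*9)² + (-506)²)) + 276040 = ((-107/3 - 176/3) + √(45² + 256036)) + 276040 = (-283/3 + √(2025 + 256036)) + 276040 = (-283/3 + √258061) + 276040 = 827837/3 + √258061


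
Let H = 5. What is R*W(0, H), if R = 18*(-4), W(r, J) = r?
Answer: 0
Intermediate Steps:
R = -72
R*W(0, H) = -72*0 = 0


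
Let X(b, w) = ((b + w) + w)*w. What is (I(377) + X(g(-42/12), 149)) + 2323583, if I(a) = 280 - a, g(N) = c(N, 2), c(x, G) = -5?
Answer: 2367143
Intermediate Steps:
g(N) = -5
X(b, w) = w*(b + 2*w) (X(b, w) = (b + 2*w)*w = w*(b + 2*w))
(I(377) + X(g(-42/12), 149)) + 2323583 = ((280 - 1*377) + 149*(-5 + 2*149)) + 2323583 = ((280 - 377) + 149*(-5 + 298)) + 2323583 = (-97 + 149*293) + 2323583 = (-97 + 43657) + 2323583 = 43560 + 2323583 = 2367143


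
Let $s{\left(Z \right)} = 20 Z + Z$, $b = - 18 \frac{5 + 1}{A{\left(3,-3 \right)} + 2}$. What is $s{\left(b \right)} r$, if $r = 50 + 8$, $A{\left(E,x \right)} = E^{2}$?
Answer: $- \frac{131544}{11} \approx -11959.0$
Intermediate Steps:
$r = 58$
$b = - \frac{108}{11}$ ($b = - 18 \frac{5 + 1}{3^{2} + 2} = - 18 \frac{6}{9 + 2} = - 18 \cdot \frac{6}{11} = - 18 \cdot 6 \cdot \frac{1}{11} = \left(-18\right) \frac{6}{11} = - \frac{108}{11} \approx -9.8182$)
$s{\left(Z \right)} = 21 Z$
$s{\left(b \right)} r = 21 \left(- \frac{108}{11}\right) 58 = \left(- \frac{2268}{11}\right) 58 = - \frac{131544}{11}$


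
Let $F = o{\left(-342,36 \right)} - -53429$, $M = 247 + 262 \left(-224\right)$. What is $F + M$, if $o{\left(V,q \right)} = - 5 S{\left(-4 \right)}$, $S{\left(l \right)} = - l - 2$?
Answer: $-5022$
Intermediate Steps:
$S{\left(l \right)} = -2 - l$
$o{\left(V,q \right)} = -10$ ($o{\left(V,q \right)} = - 5 \left(-2 - -4\right) = - 5 \left(-2 + 4\right) = \left(-5\right) 2 = -10$)
$M = -58441$ ($M = 247 - 58688 = -58441$)
$F = 53419$ ($F = -10 - -53429 = -10 + 53429 = 53419$)
$F + M = 53419 - 58441 = -5022$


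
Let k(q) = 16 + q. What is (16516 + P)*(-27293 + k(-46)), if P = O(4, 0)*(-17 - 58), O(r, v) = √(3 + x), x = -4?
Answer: -451266668 + 2049225*I ≈ -4.5127e+8 + 2.0492e+6*I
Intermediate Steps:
O(r, v) = I (O(r, v) = √(3 - 4) = √(-1) = I)
P = -75*I (P = I*(-17 - 58) = I*(-75) = -75*I ≈ -75.0*I)
(16516 + P)*(-27293 + k(-46)) = (16516 - 75*I)*(-27293 + (16 - 46)) = (16516 - 75*I)*(-27293 - 30) = (16516 - 75*I)*(-27323) = -451266668 + 2049225*I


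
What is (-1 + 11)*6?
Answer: 60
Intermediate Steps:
(-1 + 11)*6 = 10*6 = 60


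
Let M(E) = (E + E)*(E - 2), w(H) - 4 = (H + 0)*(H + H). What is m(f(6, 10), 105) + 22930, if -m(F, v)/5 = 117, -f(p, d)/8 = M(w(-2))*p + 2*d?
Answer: 22345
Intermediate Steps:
w(H) = 4 + 2*H² (w(H) = 4 + (H + 0)*(H + H) = 4 + H*(2*H) = 4 + 2*H²)
M(E) = 2*E*(-2 + E) (M(E) = (2*E)*(-2 + E) = 2*E*(-2 + E))
f(p, d) = -1920*p - 16*d (f(p, d) = -8*((2*(4 + 2*(-2)²)*(-2 + (4 + 2*(-2)²)))*p + 2*d) = -8*((2*(4 + 2*4)*(-2 + (4 + 2*4)))*p + 2*d) = -8*((2*(4 + 8)*(-2 + (4 + 8)))*p + 2*d) = -8*((2*12*(-2 + 12))*p + 2*d) = -8*((2*12*10)*p + 2*d) = -8*(240*p + 2*d) = -8*(2*d + 240*p) = -1920*p - 16*d)
m(F, v) = -585 (m(F, v) = -5*117 = -585)
m(f(6, 10), 105) + 22930 = -585 + 22930 = 22345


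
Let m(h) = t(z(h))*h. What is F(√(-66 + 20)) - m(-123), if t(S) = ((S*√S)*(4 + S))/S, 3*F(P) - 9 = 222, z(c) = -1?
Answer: 77 + 369*I ≈ 77.0 + 369.0*I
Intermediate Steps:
F(P) = 77 (F(P) = 3 + (⅓)*222 = 3 + 74 = 77)
t(S) = √S*(4 + S) (t(S) = (S^(3/2)*(4 + S))/S = √S*(4 + S))
m(h) = 3*I*h (m(h) = (√(-1)*(4 - 1))*h = (I*3)*h = (3*I)*h = 3*I*h)
F(√(-66 + 20)) - m(-123) = 77 - 3*I*(-123) = 77 - (-369)*I = 77 + 369*I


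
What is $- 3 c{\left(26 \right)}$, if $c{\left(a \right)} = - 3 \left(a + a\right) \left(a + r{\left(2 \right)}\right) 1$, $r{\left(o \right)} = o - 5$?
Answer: $10764$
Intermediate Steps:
$r{\left(o \right)} = -5 + o$
$c{\left(a \right)} = - 6 a \left(-3 + a\right)$ ($c{\left(a \right)} = - 3 \left(a + a\right) \left(a + \left(-5 + 2\right)\right) 1 = - 3 \cdot 2 a \left(a - 3\right) 1 = - 3 \cdot 2 a \left(-3 + a\right) 1 = - 6 a \left(-3 + a\right) 1 = - 6 a \left(-3 + a\right)$)
$- 3 c{\left(26 \right)} = - 3 \cdot 6 \cdot 26 \left(3 - 26\right) = - 3 \cdot 6 \cdot 26 \left(-23\right) = \left(-3\right) \left(-3588\right) = 10764$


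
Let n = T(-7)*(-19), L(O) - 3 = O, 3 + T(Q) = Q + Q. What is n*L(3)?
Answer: 1938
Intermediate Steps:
T(Q) = -3 + 2*Q (T(Q) = -3 + (Q + Q) = -3 + 2*Q)
L(O) = 3 + O
n = 323 (n = (-3 + 2*(-7))*(-19) = (-3 - 14)*(-19) = -17*(-19) = 323)
n*L(3) = 323*(3 + 3) = 323*6 = 1938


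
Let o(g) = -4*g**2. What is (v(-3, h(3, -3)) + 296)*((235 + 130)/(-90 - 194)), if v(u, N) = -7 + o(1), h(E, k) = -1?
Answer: -104025/284 ≈ -366.29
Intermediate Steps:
o(g) = -4*g**2
v(u, N) = -11 (v(u, N) = -7 - 4*1**2 = -7 - 4*1 = -7 - 4 = -11)
(v(-3, h(3, -3)) + 296)*((235 + 130)/(-90 - 194)) = (-11 + 296)*((235 + 130)/(-90 - 194)) = 285*(365/(-284)) = 285*(365*(-1/284)) = 285*(-365/284) = -104025/284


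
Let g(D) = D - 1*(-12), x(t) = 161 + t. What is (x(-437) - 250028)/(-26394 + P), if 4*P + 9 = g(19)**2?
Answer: 62576/6539 ≈ 9.5697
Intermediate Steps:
g(D) = 12 + D (g(D) = D + 12 = 12 + D)
P = 238 (P = -9/4 + (12 + 19)**2/4 = -9/4 + (1/4)*31**2 = -9/4 + (1/4)*961 = -9/4 + 961/4 = 238)
(x(-437) - 250028)/(-26394 + P) = ((161 - 437) - 250028)/(-26394 + 238) = (-276 - 250028)/(-26156) = -250304*(-1/26156) = 62576/6539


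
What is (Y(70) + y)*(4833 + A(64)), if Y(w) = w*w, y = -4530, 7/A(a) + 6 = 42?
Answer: 32189075/18 ≈ 1.7883e+6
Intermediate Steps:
A(a) = 7/36 (A(a) = 7/(-6 + 42) = 7/36)
Y(w) = w**2
(Y(70) + y)*(4833 + A(64)) = (70**2 - 4530)*(4833 + 7/36) = (4900 - 4530)*(173995/36) = 370*(173995/36) = 32189075/18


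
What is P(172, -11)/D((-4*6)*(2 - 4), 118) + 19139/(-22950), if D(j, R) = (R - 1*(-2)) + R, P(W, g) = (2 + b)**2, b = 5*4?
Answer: 192727/160650 ≈ 1.1997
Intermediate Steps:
b = 20
P(W, g) = 484 (P(W, g) = (2 + 20)**2 = 22**2 = 484)
D(j, R) = 2 + 2*R (D(j, R) = (R + 2) + R = (2 + R) + R = 2 + 2*R)
P(172, -11)/D((-4*6)*(2 - 4), 118) + 19139/(-22950) = 484/(2 + 2*118) + 19139/(-22950) = 484/(2 + 236) + 19139*(-1/22950) = 484/238 - 19139/22950 = 484*(1/238) - 19139/22950 = 242/119 - 19139/22950 = 192727/160650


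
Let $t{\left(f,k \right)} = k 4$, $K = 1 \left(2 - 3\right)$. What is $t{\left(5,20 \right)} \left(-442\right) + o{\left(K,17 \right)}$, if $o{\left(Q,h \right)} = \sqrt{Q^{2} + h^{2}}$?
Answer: $-35360 + \sqrt{290} \approx -35343.0$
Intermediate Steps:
$K = -1$ ($K = 1 \left(-1\right) = -1$)
$t{\left(f,k \right)} = 4 k$
$t{\left(5,20 \right)} \left(-442\right) + o{\left(K,17 \right)} = 4 \cdot 20 \left(-442\right) + \sqrt{\left(-1\right)^{2} + 17^{2}} = 80 \left(-442\right) + \sqrt{1 + 289} = -35360 + \sqrt{290}$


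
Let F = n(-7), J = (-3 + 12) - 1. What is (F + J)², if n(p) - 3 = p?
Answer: 16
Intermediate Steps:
n(p) = 3 + p
J = 8 (J = 9 - 1 = 8)
F = -4 (F = 3 - 7 = -4)
(F + J)² = (-4 + 8)² = 4² = 16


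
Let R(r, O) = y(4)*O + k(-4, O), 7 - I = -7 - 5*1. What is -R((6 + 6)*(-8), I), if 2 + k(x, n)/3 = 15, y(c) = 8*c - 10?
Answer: -457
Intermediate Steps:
y(c) = -10 + 8*c
I = 19 (I = 7 - (-7 - 5*1) = 7 - (-7 - 5) = 7 - 1*(-12) = 7 + 12 = 19)
k(x, n) = 39 (k(x, n) = -6 + 3*15 = -6 + 45 = 39)
R(r, O) = 39 + 22*O (R(r, O) = (-10 + 8*4)*O + 39 = (-10 + 32)*O + 39 = 22*O + 39 = 39 + 22*O)
-R((6 + 6)*(-8), I) = -(39 + 22*19) = -(39 + 418) = -1*457 = -457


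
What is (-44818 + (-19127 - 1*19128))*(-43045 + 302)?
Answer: 3550789239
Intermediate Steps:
(-44818 + (-19127 - 1*19128))*(-43045 + 302) = (-44818 + (-19127 - 19128))*(-42743) = (-44818 - 38255)*(-42743) = -83073*(-42743) = 3550789239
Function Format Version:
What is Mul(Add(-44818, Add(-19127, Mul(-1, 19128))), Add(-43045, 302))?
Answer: 3550789239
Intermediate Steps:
Mul(Add(-44818, Add(-19127, Mul(-1, 19128))), Add(-43045, 302)) = Mul(Add(-44818, Add(-19127, -19128)), -42743) = Mul(Add(-44818, -38255), -42743) = Mul(-83073, -42743) = 3550789239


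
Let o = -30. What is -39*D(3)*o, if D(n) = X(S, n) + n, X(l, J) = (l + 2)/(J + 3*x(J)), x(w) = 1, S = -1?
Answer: 3705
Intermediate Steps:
X(l, J) = (2 + l)/(3 + J) (X(l, J) = (l + 2)/(J + 3*1) = (2 + l)/(J + 3) = (2 + l)/(3 + J))
D(n) = n + 1/(3 + n) (D(n) = (2 - 1)/(3 + n) + n = 1/(3 + n) + n = n + 1/(3 + n))
-39*D(3)*o = -39*((1 + 3*(3 + 3))/(3 + 3))*(-30) = -39*((1 + 3*6)/6)*(-30) = -39*((1 + 18)/6)*(-30) = -39*((⅙)*19)*(-30) = -39*(19/6)*(-30) = -247*(-30)/2 = -1*(-3705) = 3705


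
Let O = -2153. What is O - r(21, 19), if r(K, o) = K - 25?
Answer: -2149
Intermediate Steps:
r(K, o) = -25 + K
O - r(21, 19) = -2153 - (-25 + 21) = -2153 - 1*(-4) = -2153 + 4 = -2149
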